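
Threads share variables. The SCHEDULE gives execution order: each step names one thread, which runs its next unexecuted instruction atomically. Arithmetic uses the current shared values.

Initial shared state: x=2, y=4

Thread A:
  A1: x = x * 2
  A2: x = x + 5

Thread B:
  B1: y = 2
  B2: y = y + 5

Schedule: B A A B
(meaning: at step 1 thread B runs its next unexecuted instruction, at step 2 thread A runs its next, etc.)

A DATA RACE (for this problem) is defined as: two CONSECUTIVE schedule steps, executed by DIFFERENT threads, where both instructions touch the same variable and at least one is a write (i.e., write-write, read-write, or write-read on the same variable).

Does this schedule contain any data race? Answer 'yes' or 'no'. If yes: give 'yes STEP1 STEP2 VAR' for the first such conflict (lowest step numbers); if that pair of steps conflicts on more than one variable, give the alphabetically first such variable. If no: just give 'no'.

Answer: no

Derivation:
Steps 1,2: B(r=-,w=y) vs A(r=x,w=x). No conflict.
Steps 2,3: same thread (A). No race.
Steps 3,4: A(r=x,w=x) vs B(r=y,w=y). No conflict.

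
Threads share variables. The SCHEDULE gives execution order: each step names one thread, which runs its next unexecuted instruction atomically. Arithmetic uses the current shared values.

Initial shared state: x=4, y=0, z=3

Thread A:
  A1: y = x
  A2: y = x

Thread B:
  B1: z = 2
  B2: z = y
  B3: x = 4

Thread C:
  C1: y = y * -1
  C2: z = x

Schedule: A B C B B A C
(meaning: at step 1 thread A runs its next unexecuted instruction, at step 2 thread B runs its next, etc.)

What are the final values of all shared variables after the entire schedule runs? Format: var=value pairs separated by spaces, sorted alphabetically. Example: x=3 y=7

Answer: x=4 y=4 z=4

Derivation:
Step 1: thread A executes A1 (y = x). Shared: x=4 y=4 z=3. PCs: A@1 B@0 C@0
Step 2: thread B executes B1 (z = 2). Shared: x=4 y=4 z=2. PCs: A@1 B@1 C@0
Step 3: thread C executes C1 (y = y * -1). Shared: x=4 y=-4 z=2. PCs: A@1 B@1 C@1
Step 4: thread B executes B2 (z = y). Shared: x=4 y=-4 z=-4. PCs: A@1 B@2 C@1
Step 5: thread B executes B3 (x = 4). Shared: x=4 y=-4 z=-4. PCs: A@1 B@3 C@1
Step 6: thread A executes A2 (y = x). Shared: x=4 y=4 z=-4. PCs: A@2 B@3 C@1
Step 7: thread C executes C2 (z = x). Shared: x=4 y=4 z=4. PCs: A@2 B@3 C@2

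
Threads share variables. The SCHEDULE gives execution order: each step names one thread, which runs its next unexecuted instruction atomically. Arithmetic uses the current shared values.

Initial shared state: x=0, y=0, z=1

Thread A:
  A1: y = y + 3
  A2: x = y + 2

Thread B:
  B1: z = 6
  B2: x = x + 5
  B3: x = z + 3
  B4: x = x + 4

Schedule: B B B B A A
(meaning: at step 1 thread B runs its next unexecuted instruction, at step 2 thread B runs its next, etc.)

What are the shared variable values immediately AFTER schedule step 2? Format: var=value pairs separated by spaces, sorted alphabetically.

Step 1: thread B executes B1 (z = 6). Shared: x=0 y=0 z=6. PCs: A@0 B@1
Step 2: thread B executes B2 (x = x + 5). Shared: x=5 y=0 z=6. PCs: A@0 B@2

Answer: x=5 y=0 z=6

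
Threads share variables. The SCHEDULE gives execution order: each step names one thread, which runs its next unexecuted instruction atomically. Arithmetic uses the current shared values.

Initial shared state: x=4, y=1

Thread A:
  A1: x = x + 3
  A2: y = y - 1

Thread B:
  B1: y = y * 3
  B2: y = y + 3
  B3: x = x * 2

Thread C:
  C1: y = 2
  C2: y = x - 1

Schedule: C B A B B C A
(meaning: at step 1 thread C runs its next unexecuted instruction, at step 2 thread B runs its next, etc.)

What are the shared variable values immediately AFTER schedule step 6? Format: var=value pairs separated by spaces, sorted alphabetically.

Answer: x=14 y=13

Derivation:
Step 1: thread C executes C1 (y = 2). Shared: x=4 y=2. PCs: A@0 B@0 C@1
Step 2: thread B executes B1 (y = y * 3). Shared: x=4 y=6. PCs: A@0 B@1 C@1
Step 3: thread A executes A1 (x = x + 3). Shared: x=7 y=6. PCs: A@1 B@1 C@1
Step 4: thread B executes B2 (y = y + 3). Shared: x=7 y=9. PCs: A@1 B@2 C@1
Step 5: thread B executes B3 (x = x * 2). Shared: x=14 y=9. PCs: A@1 B@3 C@1
Step 6: thread C executes C2 (y = x - 1). Shared: x=14 y=13. PCs: A@1 B@3 C@2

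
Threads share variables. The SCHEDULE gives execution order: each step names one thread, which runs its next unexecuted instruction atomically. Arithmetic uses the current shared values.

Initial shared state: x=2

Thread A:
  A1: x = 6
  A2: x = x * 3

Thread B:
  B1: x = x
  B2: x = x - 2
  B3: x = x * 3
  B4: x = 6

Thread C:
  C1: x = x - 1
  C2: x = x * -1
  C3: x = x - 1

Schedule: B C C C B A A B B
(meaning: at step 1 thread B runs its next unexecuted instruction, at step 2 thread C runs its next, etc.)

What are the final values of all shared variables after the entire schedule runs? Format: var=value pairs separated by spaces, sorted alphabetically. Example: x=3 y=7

Step 1: thread B executes B1 (x = x). Shared: x=2. PCs: A@0 B@1 C@0
Step 2: thread C executes C1 (x = x - 1). Shared: x=1. PCs: A@0 B@1 C@1
Step 3: thread C executes C2 (x = x * -1). Shared: x=-1. PCs: A@0 B@1 C@2
Step 4: thread C executes C3 (x = x - 1). Shared: x=-2. PCs: A@0 B@1 C@3
Step 5: thread B executes B2 (x = x - 2). Shared: x=-4. PCs: A@0 B@2 C@3
Step 6: thread A executes A1 (x = 6). Shared: x=6. PCs: A@1 B@2 C@3
Step 7: thread A executes A2 (x = x * 3). Shared: x=18. PCs: A@2 B@2 C@3
Step 8: thread B executes B3 (x = x * 3). Shared: x=54. PCs: A@2 B@3 C@3
Step 9: thread B executes B4 (x = 6). Shared: x=6. PCs: A@2 B@4 C@3

Answer: x=6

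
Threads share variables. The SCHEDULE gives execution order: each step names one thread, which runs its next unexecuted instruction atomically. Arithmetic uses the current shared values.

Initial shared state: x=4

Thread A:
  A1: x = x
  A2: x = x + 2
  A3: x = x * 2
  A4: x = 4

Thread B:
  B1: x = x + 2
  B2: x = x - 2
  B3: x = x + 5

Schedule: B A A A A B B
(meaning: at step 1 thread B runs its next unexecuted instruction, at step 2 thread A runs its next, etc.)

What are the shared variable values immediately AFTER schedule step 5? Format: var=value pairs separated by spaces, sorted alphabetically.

Step 1: thread B executes B1 (x = x + 2). Shared: x=6. PCs: A@0 B@1
Step 2: thread A executes A1 (x = x). Shared: x=6. PCs: A@1 B@1
Step 3: thread A executes A2 (x = x + 2). Shared: x=8. PCs: A@2 B@1
Step 4: thread A executes A3 (x = x * 2). Shared: x=16. PCs: A@3 B@1
Step 5: thread A executes A4 (x = 4). Shared: x=4. PCs: A@4 B@1

Answer: x=4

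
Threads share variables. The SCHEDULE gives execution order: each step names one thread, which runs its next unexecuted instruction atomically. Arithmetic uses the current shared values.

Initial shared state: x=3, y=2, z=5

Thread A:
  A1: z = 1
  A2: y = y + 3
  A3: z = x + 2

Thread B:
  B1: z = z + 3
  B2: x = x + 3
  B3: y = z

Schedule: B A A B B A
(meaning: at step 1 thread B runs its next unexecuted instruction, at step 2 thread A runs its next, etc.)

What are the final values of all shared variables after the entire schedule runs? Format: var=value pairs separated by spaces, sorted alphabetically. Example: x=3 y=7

Step 1: thread B executes B1 (z = z + 3). Shared: x=3 y=2 z=8. PCs: A@0 B@1
Step 2: thread A executes A1 (z = 1). Shared: x=3 y=2 z=1. PCs: A@1 B@1
Step 3: thread A executes A2 (y = y + 3). Shared: x=3 y=5 z=1. PCs: A@2 B@1
Step 4: thread B executes B2 (x = x + 3). Shared: x=6 y=5 z=1. PCs: A@2 B@2
Step 5: thread B executes B3 (y = z). Shared: x=6 y=1 z=1. PCs: A@2 B@3
Step 6: thread A executes A3 (z = x + 2). Shared: x=6 y=1 z=8. PCs: A@3 B@3

Answer: x=6 y=1 z=8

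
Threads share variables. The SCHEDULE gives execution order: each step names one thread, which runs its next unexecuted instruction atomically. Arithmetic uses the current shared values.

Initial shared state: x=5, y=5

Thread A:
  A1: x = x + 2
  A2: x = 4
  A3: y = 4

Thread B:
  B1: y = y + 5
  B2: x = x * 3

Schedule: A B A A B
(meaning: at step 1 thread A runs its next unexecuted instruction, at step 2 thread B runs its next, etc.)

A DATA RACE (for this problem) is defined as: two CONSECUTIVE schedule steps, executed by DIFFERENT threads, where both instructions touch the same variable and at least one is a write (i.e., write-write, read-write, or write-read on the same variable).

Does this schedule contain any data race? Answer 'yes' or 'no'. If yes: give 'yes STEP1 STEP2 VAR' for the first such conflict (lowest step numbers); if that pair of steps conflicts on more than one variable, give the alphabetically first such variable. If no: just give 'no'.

Answer: no

Derivation:
Steps 1,2: A(r=x,w=x) vs B(r=y,w=y). No conflict.
Steps 2,3: B(r=y,w=y) vs A(r=-,w=x). No conflict.
Steps 3,4: same thread (A). No race.
Steps 4,5: A(r=-,w=y) vs B(r=x,w=x). No conflict.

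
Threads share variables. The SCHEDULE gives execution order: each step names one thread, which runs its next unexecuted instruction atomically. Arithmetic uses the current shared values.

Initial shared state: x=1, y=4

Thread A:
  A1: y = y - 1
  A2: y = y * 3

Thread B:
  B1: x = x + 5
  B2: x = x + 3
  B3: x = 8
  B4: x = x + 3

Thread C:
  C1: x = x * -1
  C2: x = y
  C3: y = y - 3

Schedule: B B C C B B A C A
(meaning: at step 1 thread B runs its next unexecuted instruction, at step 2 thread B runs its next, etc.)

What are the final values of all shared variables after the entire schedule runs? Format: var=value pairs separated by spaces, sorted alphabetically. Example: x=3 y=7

Step 1: thread B executes B1 (x = x + 5). Shared: x=6 y=4. PCs: A@0 B@1 C@0
Step 2: thread B executes B2 (x = x + 3). Shared: x=9 y=4. PCs: A@0 B@2 C@0
Step 3: thread C executes C1 (x = x * -1). Shared: x=-9 y=4. PCs: A@0 B@2 C@1
Step 4: thread C executes C2 (x = y). Shared: x=4 y=4. PCs: A@0 B@2 C@2
Step 5: thread B executes B3 (x = 8). Shared: x=8 y=4. PCs: A@0 B@3 C@2
Step 6: thread B executes B4 (x = x + 3). Shared: x=11 y=4. PCs: A@0 B@4 C@2
Step 7: thread A executes A1 (y = y - 1). Shared: x=11 y=3. PCs: A@1 B@4 C@2
Step 8: thread C executes C3 (y = y - 3). Shared: x=11 y=0. PCs: A@1 B@4 C@3
Step 9: thread A executes A2 (y = y * 3). Shared: x=11 y=0. PCs: A@2 B@4 C@3

Answer: x=11 y=0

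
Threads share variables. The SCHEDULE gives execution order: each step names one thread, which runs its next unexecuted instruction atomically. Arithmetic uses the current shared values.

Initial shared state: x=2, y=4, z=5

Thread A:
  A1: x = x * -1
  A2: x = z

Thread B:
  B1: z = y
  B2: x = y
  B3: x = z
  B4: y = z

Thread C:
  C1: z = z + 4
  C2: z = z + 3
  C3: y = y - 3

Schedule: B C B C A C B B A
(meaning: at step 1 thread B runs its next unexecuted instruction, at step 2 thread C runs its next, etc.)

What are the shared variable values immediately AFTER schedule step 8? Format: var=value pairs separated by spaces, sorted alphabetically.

Step 1: thread B executes B1 (z = y). Shared: x=2 y=4 z=4. PCs: A@0 B@1 C@0
Step 2: thread C executes C1 (z = z + 4). Shared: x=2 y=4 z=8. PCs: A@0 B@1 C@1
Step 3: thread B executes B2 (x = y). Shared: x=4 y=4 z=8. PCs: A@0 B@2 C@1
Step 4: thread C executes C2 (z = z + 3). Shared: x=4 y=4 z=11. PCs: A@0 B@2 C@2
Step 5: thread A executes A1 (x = x * -1). Shared: x=-4 y=4 z=11. PCs: A@1 B@2 C@2
Step 6: thread C executes C3 (y = y - 3). Shared: x=-4 y=1 z=11. PCs: A@1 B@2 C@3
Step 7: thread B executes B3 (x = z). Shared: x=11 y=1 z=11. PCs: A@1 B@3 C@3
Step 8: thread B executes B4 (y = z). Shared: x=11 y=11 z=11. PCs: A@1 B@4 C@3

Answer: x=11 y=11 z=11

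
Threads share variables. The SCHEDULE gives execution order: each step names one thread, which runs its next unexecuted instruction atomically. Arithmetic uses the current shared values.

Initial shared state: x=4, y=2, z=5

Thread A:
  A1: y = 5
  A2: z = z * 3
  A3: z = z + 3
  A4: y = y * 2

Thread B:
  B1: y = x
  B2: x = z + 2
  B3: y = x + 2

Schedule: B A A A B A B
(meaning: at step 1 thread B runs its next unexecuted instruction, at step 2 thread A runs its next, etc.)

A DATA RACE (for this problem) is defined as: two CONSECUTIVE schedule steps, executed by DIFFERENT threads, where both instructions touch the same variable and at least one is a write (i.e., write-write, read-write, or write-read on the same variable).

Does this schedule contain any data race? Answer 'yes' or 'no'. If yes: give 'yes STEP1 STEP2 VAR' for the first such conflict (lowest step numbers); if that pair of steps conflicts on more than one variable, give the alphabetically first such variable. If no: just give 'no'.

Answer: yes 1 2 y

Derivation:
Steps 1,2: B(y = x) vs A(y = 5). RACE on y (W-W).
Steps 2,3: same thread (A). No race.
Steps 3,4: same thread (A). No race.
Steps 4,5: A(z = z + 3) vs B(x = z + 2). RACE on z (W-R).
Steps 5,6: B(r=z,w=x) vs A(r=y,w=y). No conflict.
Steps 6,7: A(y = y * 2) vs B(y = x + 2). RACE on y (W-W).
First conflict at steps 1,2.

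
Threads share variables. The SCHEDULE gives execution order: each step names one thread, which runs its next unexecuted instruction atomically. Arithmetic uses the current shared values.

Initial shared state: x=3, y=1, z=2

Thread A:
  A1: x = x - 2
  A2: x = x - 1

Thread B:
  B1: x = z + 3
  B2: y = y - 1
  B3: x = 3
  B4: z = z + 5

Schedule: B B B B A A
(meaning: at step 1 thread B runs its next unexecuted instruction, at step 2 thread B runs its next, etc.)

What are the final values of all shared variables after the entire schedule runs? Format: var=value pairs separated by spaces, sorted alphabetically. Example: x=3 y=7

Step 1: thread B executes B1 (x = z + 3). Shared: x=5 y=1 z=2. PCs: A@0 B@1
Step 2: thread B executes B2 (y = y - 1). Shared: x=5 y=0 z=2. PCs: A@0 B@2
Step 3: thread B executes B3 (x = 3). Shared: x=3 y=0 z=2. PCs: A@0 B@3
Step 4: thread B executes B4 (z = z + 5). Shared: x=3 y=0 z=7. PCs: A@0 B@4
Step 5: thread A executes A1 (x = x - 2). Shared: x=1 y=0 z=7. PCs: A@1 B@4
Step 6: thread A executes A2 (x = x - 1). Shared: x=0 y=0 z=7. PCs: A@2 B@4

Answer: x=0 y=0 z=7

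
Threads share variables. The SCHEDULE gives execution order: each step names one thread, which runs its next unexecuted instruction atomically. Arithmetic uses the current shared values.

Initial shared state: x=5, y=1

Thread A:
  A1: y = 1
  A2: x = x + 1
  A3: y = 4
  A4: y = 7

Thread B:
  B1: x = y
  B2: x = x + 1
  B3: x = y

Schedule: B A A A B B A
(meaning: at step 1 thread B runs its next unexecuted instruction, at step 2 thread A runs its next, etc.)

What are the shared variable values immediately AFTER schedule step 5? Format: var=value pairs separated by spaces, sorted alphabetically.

Answer: x=3 y=4

Derivation:
Step 1: thread B executes B1 (x = y). Shared: x=1 y=1. PCs: A@0 B@1
Step 2: thread A executes A1 (y = 1). Shared: x=1 y=1. PCs: A@1 B@1
Step 3: thread A executes A2 (x = x + 1). Shared: x=2 y=1. PCs: A@2 B@1
Step 4: thread A executes A3 (y = 4). Shared: x=2 y=4. PCs: A@3 B@1
Step 5: thread B executes B2 (x = x + 1). Shared: x=3 y=4. PCs: A@3 B@2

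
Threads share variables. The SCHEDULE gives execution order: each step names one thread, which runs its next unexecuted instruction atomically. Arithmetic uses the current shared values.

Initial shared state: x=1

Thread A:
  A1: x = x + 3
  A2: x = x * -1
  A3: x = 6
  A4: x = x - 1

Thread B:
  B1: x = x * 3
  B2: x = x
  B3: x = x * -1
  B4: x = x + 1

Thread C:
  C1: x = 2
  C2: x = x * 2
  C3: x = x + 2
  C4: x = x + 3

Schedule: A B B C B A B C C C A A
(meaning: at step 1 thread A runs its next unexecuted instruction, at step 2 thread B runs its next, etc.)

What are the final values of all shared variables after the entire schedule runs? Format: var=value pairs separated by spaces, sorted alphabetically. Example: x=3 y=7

Answer: x=5

Derivation:
Step 1: thread A executes A1 (x = x + 3). Shared: x=4. PCs: A@1 B@0 C@0
Step 2: thread B executes B1 (x = x * 3). Shared: x=12. PCs: A@1 B@1 C@0
Step 3: thread B executes B2 (x = x). Shared: x=12. PCs: A@1 B@2 C@0
Step 4: thread C executes C1 (x = 2). Shared: x=2. PCs: A@1 B@2 C@1
Step 5: thread B executes B3 (x = x * -1). Shared: x=-2. PCs: A@1 B@3 C@1
Step 6: thread A executes A2 (x = x * -1). Shared: x=2. PCs: A@2 B@3 C@1
Step 7: thread B executes B4 (x = x + 1). Shared: x=3. PCs: A@2 B@4 C@1
Step 8: thread C executes C2 (x = x * 2). Shared: x=6. PCs: A@2 B@4 C@2
Step 9: thread C executes C3 (x = x + 2). Shared: x=8. PCs: A@2 B@4 C@3
Step 10: thread C executes C4 (x = x + 3). Shared: x=11. PCs: A@2 B@4 C@4
Step 11: thread A executes A3 (x = 6). Shared: x=6. PCs: A@3 B@4 C@4
Step 12: thread A executes A4 (x = x - 1). Shared: x=5. PCs: A@4 B@4 C@4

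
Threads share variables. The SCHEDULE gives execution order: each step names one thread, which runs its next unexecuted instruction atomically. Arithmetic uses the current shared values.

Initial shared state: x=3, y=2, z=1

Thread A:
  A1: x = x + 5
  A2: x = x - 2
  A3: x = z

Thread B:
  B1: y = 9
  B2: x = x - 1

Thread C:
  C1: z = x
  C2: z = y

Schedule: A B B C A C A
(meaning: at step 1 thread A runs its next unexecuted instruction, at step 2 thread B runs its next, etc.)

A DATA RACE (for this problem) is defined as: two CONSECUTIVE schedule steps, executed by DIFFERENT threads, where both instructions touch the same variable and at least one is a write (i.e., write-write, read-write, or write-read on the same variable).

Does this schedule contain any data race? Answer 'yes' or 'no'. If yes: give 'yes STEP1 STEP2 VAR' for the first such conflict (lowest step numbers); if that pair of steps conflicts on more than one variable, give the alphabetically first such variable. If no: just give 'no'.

Steps 1,2: A(r=x,w=x) vs B(r=-,w=y). No conflict.
Steps 2,3: same thread (B). No race.
Steps 3,4: B(x = x - 1) vs C(z = x). RACE on x (W-R).
Steps 4,5: C(z = x) vs A(x = x - 2). RACE on x (R-W).
Steps 5,6: A(r=x,w=x) vs C(r=y,w=z). No conflict.
Steps 6,7: C(z = y) vs A(x = z). RACE on z (W-R).
First conflict at steps 3,4.

Answer: yes 3 4 x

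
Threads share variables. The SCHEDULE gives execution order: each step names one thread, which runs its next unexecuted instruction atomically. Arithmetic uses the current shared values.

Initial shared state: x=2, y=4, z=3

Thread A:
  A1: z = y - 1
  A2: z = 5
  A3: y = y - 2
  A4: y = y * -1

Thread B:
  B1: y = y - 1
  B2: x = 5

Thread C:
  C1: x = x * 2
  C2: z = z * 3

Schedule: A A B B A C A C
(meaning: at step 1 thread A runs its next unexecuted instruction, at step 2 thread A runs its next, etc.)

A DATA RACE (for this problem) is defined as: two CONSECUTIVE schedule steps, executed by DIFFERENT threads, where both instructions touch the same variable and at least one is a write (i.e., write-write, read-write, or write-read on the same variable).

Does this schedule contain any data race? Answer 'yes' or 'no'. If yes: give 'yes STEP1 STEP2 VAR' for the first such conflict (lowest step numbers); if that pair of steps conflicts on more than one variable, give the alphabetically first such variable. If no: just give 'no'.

Answer: no

Derivation:
Steps 1,2: same thread (A). No race.
Steps 2,3: A(r=-,w=z) vs B(r=y,w=y). No conflict.
Steps 3,4: same thread (B). No race.
Steps 4,5: B(r=-,w=x) vs A(r=y,w=y). No conflict.
Steps 5,6: A(r=y,w=y) vs C(r=x,w=x). No conflict.
Steps 6,7: C(r=x,w=x) vs A(r=y,w=y). No conflict.
Steps 7,8: A(r=y,w=y) vs C(r=z,w=z). No conflict.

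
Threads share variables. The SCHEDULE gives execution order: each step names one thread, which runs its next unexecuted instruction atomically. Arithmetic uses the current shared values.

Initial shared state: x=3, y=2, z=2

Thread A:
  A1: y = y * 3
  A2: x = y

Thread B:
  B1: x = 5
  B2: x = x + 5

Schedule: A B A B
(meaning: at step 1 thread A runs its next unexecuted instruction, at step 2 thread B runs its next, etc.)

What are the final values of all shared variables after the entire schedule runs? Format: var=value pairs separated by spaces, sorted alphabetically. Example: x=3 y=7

Answer: x=11 y=6 z=2

Derivation:
Step 1: thread A executes A1 (y = y * 3). Shared: x=3 y=6 z=2. PCs: A@1 B@0
Step 2: thread B executes B1 (x = 5). Shared: x=5 y=6 z=2. PCs: A@1 B@1
Step 3: thread A executes A2 (x = y). Shared: x=6 y=6 z=2. PCs: A@2 B@1
Step 4: thread B executes B2 (x = x + 5). Shared: x=11 y=6 z=2. PCs: A@2 B@2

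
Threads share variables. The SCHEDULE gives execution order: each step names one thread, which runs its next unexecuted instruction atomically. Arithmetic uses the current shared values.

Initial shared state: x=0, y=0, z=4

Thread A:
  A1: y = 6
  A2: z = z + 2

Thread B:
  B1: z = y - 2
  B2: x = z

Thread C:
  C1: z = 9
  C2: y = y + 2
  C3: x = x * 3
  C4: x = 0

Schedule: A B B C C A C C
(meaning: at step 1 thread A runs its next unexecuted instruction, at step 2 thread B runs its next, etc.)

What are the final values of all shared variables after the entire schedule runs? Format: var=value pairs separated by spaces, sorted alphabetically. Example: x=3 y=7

Answer: x=0 y=8 z=11

Derivation:
Step 1: thread A executes A1 (y = 6). Shared: x=0 y=6 z=4. PCs: A@1 B@0 C@0
Step 2: thread B executes B1 (z = y - 2). Shared: x=0 y=6 z=4. PCs: A@1 B@1 C@0
Step 3: thread B executes B2 (x = z). Shared: x=4 y=6 z=4. PCs: A@1 B@2 C@0
Step 4: thread C executes C1 (z = 9). Shared: x=4 y=6 z=9. PCs: A@1 B@2 C@1
Step 5: thread C executes C2 (y = y + 2). Shared: x=4 y=8 z=9. PCs: A@1 B@2 C@2
Step 6: thread A executes A2 (z = z + 2). Shared: x=4 y=8 z=11. PCs: A@2 B@2 C@2
Step 7: thread C executes C3 (x = x * 3). Shared: x=12 y=8 z=11. PCs: A@2 B@2 C@3
Step 8: thread C executes C4 (x = 0). Shared: x=0 y=8 z=11. PCs: A@2 B@2 C@4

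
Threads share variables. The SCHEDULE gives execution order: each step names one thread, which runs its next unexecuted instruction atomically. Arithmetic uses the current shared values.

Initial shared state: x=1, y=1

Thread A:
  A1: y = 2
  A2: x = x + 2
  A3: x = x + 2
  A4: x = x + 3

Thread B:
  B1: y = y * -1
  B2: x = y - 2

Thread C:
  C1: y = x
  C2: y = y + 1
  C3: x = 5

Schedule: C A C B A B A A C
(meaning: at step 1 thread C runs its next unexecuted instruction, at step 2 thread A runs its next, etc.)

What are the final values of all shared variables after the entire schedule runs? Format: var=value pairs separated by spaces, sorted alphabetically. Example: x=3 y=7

Step 1: thread C executes C1 (y = x). Shared: x=1 y=1. PCs: A@0 B@0 C@1
Step 2: thread A executes A1 (y = 2). Shared: x=1 y=2. PCs: A@1 B@0 C@1
Step 3: thread C executes C2 (y = y + 1). Shared: x=1 y=3. PCs: A@1 B@0 C@2
Step 4: thread B executes B1 (y = y * -1). Shared: x=1 y=-3. PCs: A@1 B@1 C@2
Step 5: thread A executes A2 (x = x + 2). Shared: x=3 y=-3. PCs: A@2 B@1 C@2
Step 6: thread B executes B2 (x = y - 2). Shared: x=-5 y=-3. PCs: A@2 B@2 C@2
Step 7: thread A executes A3 (x = x + 2). Shared: x=-3 y=-3. PCs: A@3 B@2 C@2
Step 8: thread A executes A4 (x = x + 3). Shared: x=0 y=-3. PCs: A@4 B@2 C@2
Step 9: thread C executes C3 (x = 5). Shared: x=5 y=-3. PCs: A@4 B@2 C@3

Answer: x=5 y=-3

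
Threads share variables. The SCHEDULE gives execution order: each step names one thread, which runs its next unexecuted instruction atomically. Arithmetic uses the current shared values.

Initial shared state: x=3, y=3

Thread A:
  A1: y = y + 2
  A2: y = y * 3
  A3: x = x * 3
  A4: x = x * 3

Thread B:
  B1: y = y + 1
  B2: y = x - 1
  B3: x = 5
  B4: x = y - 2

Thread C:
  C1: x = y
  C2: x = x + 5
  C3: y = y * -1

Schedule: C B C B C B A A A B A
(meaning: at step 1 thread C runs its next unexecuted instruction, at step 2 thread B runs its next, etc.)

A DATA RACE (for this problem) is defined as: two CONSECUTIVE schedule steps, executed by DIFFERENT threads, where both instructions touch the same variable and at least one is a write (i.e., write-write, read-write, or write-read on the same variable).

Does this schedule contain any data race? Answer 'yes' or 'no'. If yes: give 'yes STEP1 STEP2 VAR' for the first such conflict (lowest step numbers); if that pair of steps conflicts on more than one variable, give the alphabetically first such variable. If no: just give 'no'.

Steps 1,2: C(x = y) vs B(y = y + 1). RACE on y (R-W).
Steps 2,3: B(r=y,w=y) vs C(r=x,w=x). No conflict.
Steps 3,4: C(x = x + 5) vs B(y = x - 1). RACE on x (W-R).
Steps 4,5: B(y = x - 1) vs C(y = y * -1). RACE on y (W-W).
Steps 5,6: C(r=y,w=y) vs B(r=-,w=x). No conflict.
Steps 6,7: B(r=-,w=x) vs A(r=y,w=y). No conflict.
Steps 7,8: same thread (A). No race.
Steps 8,9: same thread (A). No race.
Steps 9,10: A(x = x * 3) vs B(x = y - 2). RACE on x (W-W).
Steps 10,11: B(x = y - 2) vs A(x = x * 3). RACE on x (W-W).
First conflict at steps 1,2.

Answer: yes 1 2 y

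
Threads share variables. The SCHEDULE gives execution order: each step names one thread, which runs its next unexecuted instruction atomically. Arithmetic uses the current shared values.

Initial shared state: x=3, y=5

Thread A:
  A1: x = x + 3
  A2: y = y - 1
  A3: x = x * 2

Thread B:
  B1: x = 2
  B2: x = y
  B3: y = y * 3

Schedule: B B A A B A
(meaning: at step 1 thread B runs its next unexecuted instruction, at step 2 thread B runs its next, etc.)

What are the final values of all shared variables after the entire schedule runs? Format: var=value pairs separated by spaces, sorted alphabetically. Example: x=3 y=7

Answer: x=16 y=12

Derivation:
Step 1: thread B executes B1 (x = 2). Shared: x=2 y=5. PCs: A@0 B@1
Step 2: thread B executes B2 (x = y). Shared: x=5 y=5. PCs: A@0 B@2
Step 3: thread A executes A1 (x = x + 3). Shared: x=8 y=5. PCs: A@1 B@2
Step 4: thread A executes A2 (y = y - 1). Shared: x=8 y=4. PCs: A@2 B@2
Step 5: thread B executes B3 (y = y * 3). Shared: x=8 y=12. PCs: A@2 B@3
Step 6: thread A executes A3 (x = x * 2). Shared: x=16 y=12. PCs: A@3 B@3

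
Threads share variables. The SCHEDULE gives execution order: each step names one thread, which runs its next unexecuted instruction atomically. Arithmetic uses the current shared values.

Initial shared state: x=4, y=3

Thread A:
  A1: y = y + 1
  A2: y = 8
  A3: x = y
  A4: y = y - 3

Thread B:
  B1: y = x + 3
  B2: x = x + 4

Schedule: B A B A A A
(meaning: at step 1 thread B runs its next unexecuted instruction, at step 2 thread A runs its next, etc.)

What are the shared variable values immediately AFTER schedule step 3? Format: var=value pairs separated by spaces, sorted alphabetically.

Step 1: thread B executes B1 (y = x + 3). Shared: x=4 y=7. PCs: A@0 B@1
Step 2: thread A executes A1 (y = y + 1). Shared: x=4 y=8. PCs: A@1 B@1
Step 3: thread B executes B2 (x = x + 4). Shared: x=8 y=8. PCs: A@1 B@2

Answer: x=8 y=8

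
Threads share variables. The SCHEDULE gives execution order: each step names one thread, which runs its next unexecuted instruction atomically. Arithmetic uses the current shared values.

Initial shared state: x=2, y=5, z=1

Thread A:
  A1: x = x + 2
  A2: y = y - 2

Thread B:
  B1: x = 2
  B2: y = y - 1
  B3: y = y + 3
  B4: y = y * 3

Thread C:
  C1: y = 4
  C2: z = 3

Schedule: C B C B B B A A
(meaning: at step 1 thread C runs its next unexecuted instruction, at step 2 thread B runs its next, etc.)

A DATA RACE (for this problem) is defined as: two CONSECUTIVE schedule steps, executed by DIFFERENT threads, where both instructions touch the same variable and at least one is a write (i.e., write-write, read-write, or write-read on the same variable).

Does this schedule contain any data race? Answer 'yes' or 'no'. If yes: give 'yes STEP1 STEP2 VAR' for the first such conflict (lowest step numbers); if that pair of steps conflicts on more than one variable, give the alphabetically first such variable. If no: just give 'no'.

Steps 1,2: C(r=-,w=y) vs B(r=-,w=x). No conflict.
Steps 2,3: B(r=-,w=x) vs C(r=-,w=z). No conflict.
Steps 3,4: C(r=-,w=z) vs B(r=y,w=y). No conflict.
Steps 4,5: same thread (B). No race.
Steps 5,6: same thread (B). No race.
Steps 6,7: B(r=y,w=y) vs A(r=x,w=x). No conflict.
Steps 7,8: same thread (A). No race.

Answer: no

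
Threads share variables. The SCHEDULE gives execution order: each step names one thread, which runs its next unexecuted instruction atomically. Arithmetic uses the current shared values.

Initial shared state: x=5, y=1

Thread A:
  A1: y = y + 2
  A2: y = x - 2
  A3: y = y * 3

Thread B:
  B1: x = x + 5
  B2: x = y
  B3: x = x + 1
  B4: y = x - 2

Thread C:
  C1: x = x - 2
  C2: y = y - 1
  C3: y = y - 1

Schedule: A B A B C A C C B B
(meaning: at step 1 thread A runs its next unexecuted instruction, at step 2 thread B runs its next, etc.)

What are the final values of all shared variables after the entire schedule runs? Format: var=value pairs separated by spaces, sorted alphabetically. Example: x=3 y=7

Step 1: thread A executes A1 (y = y + 2). Shared: x=5 y=3. PCs: A@1 B@0 C@0
Step 2: thread B executes B1 (x = x + 5). Shared: x=10 y=3. PCs: A@1 B@1 C@0
Step 3: thread A executes A2 (y = x - 2). Shared: x=10 y=8. PCs: A@2 B@1 C@0
Step 4: thread B executes B2 (x = y). Shared: x=8 y=8. PCs: A@2 B@2 C@0
Step 5: thread C executes C1 (x = x - 2). Shared: x=6 y=8. PCs: A@2 B@2 C@1
Step 6: thread A executes A3 (y = y * 3). Shared: x=6 y=24. PCs: A@3 B@2 C@1
Step 7: thread C executes C2 (y = y - 1). Shared: x=6 y=23. PCs: A@3 B@2 C@2
Step 8: thread C executes C3 (y = y - 1). Shared: x=6 y=22. PCs: A@3 B@2 C@3
Step 9: thread B executes B3 (x = x + 1). Shared: x=7 y=22. PCs: A@3 B@3 C@3
Step 10: thread B executes B4 (y = x - 2). Shared: x=7 y=5. PCs: A@3 B@4 C@3

Answer: x=7 y=5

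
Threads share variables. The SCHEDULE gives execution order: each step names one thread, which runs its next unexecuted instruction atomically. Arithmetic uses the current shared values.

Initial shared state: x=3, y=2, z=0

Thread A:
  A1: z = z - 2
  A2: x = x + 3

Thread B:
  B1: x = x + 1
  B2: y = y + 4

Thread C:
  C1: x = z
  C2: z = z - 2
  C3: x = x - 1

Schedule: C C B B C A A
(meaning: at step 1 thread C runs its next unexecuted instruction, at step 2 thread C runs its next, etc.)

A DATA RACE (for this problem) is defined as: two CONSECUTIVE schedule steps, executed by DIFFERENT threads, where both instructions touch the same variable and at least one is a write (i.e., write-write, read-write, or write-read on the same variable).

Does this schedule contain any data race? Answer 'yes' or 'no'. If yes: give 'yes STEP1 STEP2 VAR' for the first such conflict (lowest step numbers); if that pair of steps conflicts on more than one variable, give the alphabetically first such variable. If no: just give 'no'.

Steps 1,2: same thread (C). No race.
Steps 2,3: C(r=z,w=z) vs B(r=x,w=x). No conflict.
Steps 3,4: same thread (B). No race.
Steps 4,5: B(r=y,w=y) vs C(r=x,w=x). No conflict.
Steps 5,6: C(r=x,w=x) vs A(r=z,w=z). No conflict.
Steps 6,7: same thread (A). No race.

Answer: no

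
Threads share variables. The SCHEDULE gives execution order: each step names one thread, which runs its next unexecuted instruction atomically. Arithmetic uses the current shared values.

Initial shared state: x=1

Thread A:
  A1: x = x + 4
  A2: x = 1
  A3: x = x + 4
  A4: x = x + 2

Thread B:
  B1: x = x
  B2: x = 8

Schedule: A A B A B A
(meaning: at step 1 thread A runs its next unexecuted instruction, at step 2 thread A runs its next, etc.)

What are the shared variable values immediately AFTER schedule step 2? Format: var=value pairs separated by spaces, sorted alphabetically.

Answer: x=1

Derivation:
Step 1: thread A executes A1 (x = x + 4). Shared: x=5. PCs: A@1 B@0
Step 2: thread A executes A2 (x = 1). Shared: x=1. PCs: A@2 B@0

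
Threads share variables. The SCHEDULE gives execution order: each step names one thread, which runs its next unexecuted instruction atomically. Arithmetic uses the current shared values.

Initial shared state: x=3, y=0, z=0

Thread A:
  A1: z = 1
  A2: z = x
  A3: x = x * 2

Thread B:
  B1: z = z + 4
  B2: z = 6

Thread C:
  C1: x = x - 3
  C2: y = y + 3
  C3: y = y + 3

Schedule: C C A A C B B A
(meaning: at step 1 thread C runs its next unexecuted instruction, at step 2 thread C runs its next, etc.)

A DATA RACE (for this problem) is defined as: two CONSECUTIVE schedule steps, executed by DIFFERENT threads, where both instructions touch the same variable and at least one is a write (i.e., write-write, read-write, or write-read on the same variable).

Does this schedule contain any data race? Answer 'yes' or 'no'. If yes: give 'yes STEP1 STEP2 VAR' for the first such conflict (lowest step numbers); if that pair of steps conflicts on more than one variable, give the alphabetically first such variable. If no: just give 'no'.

Answer: no

Derivation:
Steps 1,2: same thread (C). No race.
Steps 2,3: C(r=y,w=y) vs A(r=-,w=z). No conflict.
Steps 3,4: same thread (A). No race.
Steps 4,5: A(r=x,w=z) vs C(r=y,w=y). No conflict.
Steps 5,6: C(r=y,w=y) vs B(r=z,w=z). No conflict.
Steps 6,7: same thread (B). No race.
Steps 7,8: B(r=-,w=z) vs A(r=x,w=x). No conflict.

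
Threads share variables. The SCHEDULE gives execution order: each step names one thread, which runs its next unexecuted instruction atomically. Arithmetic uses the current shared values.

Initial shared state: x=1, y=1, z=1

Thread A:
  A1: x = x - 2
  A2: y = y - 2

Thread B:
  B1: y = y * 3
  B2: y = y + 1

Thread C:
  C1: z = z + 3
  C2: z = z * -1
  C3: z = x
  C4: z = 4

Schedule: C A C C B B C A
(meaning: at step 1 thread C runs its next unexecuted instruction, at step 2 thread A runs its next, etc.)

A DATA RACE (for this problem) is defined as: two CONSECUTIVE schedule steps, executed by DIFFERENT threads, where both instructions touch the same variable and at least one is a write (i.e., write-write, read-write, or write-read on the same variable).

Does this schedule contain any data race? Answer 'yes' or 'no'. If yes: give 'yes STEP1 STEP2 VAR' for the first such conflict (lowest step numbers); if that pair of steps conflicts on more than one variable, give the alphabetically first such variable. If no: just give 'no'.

Answer: no

Derivation:
Steps 1,2: C(r=z,w=z) vs A(r=x,w=x). No conflict.
Steps 2,3: A(r=x,w=x) vs C(r=z,w=z). No conflict.
Steps 3,4: same thread (C). No race.
Steps 4,5: C(r=x,w=z) vs B(r=y,w=y). No conflict.
Steps 5,6: same thread (B). No race.
Steps 6,7: B(r=y,w=y) vs C(r=-,w=z). No conflict.
Steps 7,8: C(r=-,w=z) vs A(r=y,w=y). No conflict.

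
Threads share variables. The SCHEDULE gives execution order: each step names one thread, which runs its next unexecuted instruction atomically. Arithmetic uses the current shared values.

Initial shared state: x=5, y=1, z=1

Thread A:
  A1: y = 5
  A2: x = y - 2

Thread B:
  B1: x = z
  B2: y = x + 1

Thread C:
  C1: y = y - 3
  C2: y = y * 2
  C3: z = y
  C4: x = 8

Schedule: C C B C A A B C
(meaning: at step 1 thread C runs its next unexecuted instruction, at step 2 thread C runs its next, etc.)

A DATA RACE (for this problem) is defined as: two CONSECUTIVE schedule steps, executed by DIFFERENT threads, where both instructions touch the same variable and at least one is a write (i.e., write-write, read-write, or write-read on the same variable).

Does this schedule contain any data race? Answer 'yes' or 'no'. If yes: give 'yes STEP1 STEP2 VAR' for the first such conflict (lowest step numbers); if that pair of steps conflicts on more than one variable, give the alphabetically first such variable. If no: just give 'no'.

Steps 1,2: same thread (C). No race.
Steps 2,3: C(r=y,w=y) vs B(r=z,w=x). No conflict.
Steps 3,4: B(x = z) vs C(z = y). RACE on z (R-W).
Steps 4,5: C(z = y) vs A(y = 5). RACE on y (R-W).
Steps 5,6: same thread (A). No race.
Steps 6,7: A(x = y - 2) vs B(y = x + 1). RACE on x (W-R), y (R-W). Multiple vars; alphabetically first is x.
Steps 7,8: B(y = x + 1) vs C(x = 8). RACE on x (R-W).
First conflict at steps 3,4.

Answer: yes 3 4 z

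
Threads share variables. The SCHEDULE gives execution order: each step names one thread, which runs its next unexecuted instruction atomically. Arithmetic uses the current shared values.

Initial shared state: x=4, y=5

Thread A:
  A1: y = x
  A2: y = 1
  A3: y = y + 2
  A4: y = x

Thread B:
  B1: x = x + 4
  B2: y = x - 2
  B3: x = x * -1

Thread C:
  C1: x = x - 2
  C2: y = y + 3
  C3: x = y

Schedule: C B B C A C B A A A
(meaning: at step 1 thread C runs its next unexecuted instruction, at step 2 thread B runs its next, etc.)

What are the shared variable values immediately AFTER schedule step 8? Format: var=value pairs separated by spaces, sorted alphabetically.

Answer: x=-6 y=1

Derivation:
Step 1: thread C executes C1 (x = x - 2). Shared: x=2 y=5. PCs: A@0 B@0 C@1
Step 2: thread B executes B1 (x = x + 4). Shared: x=6 y=5. PCs: A@0 B@1 C@1
Step 3: thread B executes B2 (y = x - 2). Shared: x=6 y=4. PCs: A@0 B@2 C@1
Step 4: thread C executes C2 (y = y + 3). Shared: x=6 y=7. PCs: A@0 B@2 C@2
Step 5: thread A executes A1 (y = x). Shared: x=6 y=6. PCs: A@1 B@2 C@2
Step 6: thread C executes C3 (x = y). Shared: x=6 y=6. PCs: A@1 B@2 C@3
Step 7: thread B executes B3 (x = x * -1). Shared: x=-6 y=6. PCs: A@1 B@3 C@3
Step 8: thread A executes A2 (y = 1). Shared: x=-6 y=1. PCs: A@2 B@3 C@3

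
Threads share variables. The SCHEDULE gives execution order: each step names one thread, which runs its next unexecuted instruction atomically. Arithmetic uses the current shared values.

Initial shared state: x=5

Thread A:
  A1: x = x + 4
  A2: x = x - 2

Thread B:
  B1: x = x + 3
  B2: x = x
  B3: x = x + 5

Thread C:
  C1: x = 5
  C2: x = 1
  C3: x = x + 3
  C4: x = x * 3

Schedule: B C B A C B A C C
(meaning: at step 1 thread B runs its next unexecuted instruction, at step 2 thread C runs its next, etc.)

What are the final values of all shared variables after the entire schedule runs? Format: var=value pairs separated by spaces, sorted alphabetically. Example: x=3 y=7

Step 1: thread B executes B1 (x = x + 3). Shared: x=8. PCs: A@0 B@1 C@0
Step 2: thread C executes C1 (x = 5). Shared: x=5. PCs: A@0 B@1 C@1
Step 3: thread B executes B2 (x = x). Shared: x=5. PCs: A@0 B@2 C@1
Step 4: thread A executes A1 (x = x + 4). Shared: x=9. PCs: A@1 B@2 C@1
Step 5: thread C executes C2 (x = 1). Shared: x=1. PCs: A@1 B@2 C@2
Step 6: thread B executes B3 (x = x + 5). Shared: x=6. PCs: A@1 B@3 C@2
Step 7: thread A executes A2 (x = x - 2). Shared: x=4. PCs: A@2 B@3 C@2
Step 8: thread C executes C3 (x = x + 3). Shared: x=7. PCs: A@2 B@3 C@3
Step 9: thread C executes C4 (x = x * 3). Shared: x=21. PCs: A@2 B@3 C@4

Answer: x=21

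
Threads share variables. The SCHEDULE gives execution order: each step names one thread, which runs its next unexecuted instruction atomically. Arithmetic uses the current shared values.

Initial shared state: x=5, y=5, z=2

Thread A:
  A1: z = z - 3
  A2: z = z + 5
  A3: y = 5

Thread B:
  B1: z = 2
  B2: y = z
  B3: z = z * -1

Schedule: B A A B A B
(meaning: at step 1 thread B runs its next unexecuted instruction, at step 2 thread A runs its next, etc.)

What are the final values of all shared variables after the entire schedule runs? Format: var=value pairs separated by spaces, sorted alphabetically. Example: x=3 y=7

Answer: x=5 y=5 z=-4

Derivation:
Step 1: thread B executes B1 (z = 2). Shared: x=5 y=5 z=2. PCs: A@0 B@1
Step 2: thread A executes A1 (z = z - 3). Shared: x=5 y=5 z=-1. PCs: A@1 B@1
Step 3: thread A executes A2 (z = z + 5). Shared: x=5 y=5 z=4. PCs: A@2 B@1
Step 4: thread B executes B2 (y = z). Shared: x=5 y=4 z=4. PCs: A@2 B@2
Step 5: thread A executes A3 (y = 5). Shared: x=5 y=5 z=4. PCs: A@3 B@2
Step 6: thread B executes B3 (z = z * -1). Shared: x=5 y=5 z=-4. PCs: A@3 B@3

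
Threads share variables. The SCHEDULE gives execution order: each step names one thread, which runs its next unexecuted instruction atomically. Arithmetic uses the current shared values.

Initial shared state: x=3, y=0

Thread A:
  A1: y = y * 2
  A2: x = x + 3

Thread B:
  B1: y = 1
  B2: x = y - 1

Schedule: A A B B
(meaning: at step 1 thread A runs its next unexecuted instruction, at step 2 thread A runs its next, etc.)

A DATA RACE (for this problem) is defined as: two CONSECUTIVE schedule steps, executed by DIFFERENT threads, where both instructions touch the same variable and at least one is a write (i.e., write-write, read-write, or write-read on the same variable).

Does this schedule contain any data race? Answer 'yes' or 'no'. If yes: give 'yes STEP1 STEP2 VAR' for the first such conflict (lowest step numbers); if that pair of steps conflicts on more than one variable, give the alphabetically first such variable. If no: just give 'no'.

Steps 1,2: same thread (A). No race.
Steps 2,3: A(r=x,w=x) vs B(r=-,w=y). No conflict.
Steps 3,4: same thread (B). No race.

Answer: no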